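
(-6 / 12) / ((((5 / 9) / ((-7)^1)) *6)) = 21 / 20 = 1.05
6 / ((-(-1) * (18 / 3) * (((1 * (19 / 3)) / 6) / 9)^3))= 4251528 / 6859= 619.85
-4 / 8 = -1 / 2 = -0.50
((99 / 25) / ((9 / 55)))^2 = 14641 / 25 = 585.64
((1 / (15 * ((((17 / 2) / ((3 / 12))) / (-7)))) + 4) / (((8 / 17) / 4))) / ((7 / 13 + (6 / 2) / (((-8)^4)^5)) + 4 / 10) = 7617640611313589682176 / 210984635343052997193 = 36.11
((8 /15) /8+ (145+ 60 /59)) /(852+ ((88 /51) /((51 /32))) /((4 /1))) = 28022307 /163485755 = 0.17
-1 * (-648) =648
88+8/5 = 448/5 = 89.60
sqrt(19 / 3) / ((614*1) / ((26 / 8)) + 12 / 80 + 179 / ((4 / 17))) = 130*sqrt(57) / 370431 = 0.00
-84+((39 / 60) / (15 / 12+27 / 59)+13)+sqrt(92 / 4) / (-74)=-10946 / 155 - sqrt(23) / 74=-70.68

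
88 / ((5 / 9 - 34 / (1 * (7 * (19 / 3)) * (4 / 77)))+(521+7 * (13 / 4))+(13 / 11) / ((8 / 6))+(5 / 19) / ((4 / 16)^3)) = 331056 / 2058833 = 0.16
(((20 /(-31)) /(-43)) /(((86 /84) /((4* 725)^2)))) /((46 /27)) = 95369400000 /1318337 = 72340.68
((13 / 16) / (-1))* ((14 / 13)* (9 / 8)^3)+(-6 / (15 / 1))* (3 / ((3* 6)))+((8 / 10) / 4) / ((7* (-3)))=-568583 / 430080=-1.32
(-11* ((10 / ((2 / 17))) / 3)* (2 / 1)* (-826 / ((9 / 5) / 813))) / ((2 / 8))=8371840400 / 9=930204488.89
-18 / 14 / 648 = -1 / 504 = -0.00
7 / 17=0.41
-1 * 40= -40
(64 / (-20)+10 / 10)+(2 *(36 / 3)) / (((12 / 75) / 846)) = 634489 / 5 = 126897.80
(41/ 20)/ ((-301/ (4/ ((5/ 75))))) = -123/ 301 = -0.41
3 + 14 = 17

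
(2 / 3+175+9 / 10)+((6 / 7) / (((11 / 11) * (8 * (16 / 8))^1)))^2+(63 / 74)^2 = 11417358079 / 64397760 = 177.29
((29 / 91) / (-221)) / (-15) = 29 / 301665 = 0.00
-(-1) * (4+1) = 5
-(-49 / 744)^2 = -2401 / 553536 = -0.00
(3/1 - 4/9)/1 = 2.56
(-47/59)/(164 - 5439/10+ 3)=470/222371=0.00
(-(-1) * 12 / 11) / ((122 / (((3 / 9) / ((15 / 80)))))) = 32 / 2013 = 0.02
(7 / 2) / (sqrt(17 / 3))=7 *sqrt(51) / 34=1.47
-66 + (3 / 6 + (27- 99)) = -275 / 2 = -137.50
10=10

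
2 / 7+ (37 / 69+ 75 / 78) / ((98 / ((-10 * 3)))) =-5063 / 29302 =-0.17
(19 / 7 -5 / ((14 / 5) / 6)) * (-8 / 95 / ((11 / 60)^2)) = 46080 / 2299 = 20.04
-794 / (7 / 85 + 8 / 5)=-67490 / 143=-471.96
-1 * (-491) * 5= 2455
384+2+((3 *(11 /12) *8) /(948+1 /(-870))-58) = 270540092 /824759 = 328.02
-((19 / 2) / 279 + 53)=-29593 / 558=-53.03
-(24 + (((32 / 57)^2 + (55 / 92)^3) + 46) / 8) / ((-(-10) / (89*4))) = -53708631453727 / 50599146240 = -1061.45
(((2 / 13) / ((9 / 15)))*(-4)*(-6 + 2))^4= 655360000 / 2313441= 283.28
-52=-52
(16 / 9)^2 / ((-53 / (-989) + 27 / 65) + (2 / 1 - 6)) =-1028560 / 1149147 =-0.90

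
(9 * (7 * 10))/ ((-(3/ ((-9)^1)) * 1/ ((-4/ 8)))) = -945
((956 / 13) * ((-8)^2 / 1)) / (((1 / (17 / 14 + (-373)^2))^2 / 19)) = 1102631652415551296 / 637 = 1730975906460834.06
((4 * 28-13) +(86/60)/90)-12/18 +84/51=4589831/45900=100.00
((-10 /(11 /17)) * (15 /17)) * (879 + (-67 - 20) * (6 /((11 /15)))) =-275850 /121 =-2279.75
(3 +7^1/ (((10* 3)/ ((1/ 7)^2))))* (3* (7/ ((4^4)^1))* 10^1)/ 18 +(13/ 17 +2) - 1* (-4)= 540647/ 78336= 6.90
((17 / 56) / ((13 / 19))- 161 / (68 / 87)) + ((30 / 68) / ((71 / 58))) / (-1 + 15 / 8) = -180246673 / 878696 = -205.13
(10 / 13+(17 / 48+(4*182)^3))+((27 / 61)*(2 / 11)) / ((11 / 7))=1777026622663841 / 4605744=385828353.17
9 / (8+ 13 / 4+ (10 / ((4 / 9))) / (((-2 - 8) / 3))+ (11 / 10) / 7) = 315 / 163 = 1.93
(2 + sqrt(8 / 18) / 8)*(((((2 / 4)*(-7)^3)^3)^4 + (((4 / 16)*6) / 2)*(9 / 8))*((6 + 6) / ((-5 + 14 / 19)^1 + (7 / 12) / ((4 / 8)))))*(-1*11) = 41565881008850068170136191560768475 / 722944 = 57495298403265077475068870000.00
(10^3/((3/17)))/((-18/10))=-85000/27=-3148.15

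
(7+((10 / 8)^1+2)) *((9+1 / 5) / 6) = 943 / 60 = 15.72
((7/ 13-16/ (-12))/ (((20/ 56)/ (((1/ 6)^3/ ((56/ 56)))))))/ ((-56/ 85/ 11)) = -13651/ 33696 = -0.41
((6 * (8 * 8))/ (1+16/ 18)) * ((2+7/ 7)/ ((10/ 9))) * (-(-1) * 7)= 326592/ 85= 3842.26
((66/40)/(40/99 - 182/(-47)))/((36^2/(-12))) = -5687/1591840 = -0.00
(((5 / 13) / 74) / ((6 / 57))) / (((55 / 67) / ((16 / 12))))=1273 / 15873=0.08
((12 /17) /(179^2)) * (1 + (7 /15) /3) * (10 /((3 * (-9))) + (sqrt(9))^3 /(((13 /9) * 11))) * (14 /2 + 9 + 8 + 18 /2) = 82096 /73534095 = 0.00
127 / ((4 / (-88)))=-2794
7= 7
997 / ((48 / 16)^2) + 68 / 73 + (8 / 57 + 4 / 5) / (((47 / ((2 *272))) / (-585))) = -3670088467 / 586701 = -6255.47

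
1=1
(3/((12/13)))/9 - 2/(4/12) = -5.64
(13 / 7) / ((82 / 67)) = 871 / 574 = 1.52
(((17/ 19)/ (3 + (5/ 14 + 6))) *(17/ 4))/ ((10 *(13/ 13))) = 2023/ 49780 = 0.04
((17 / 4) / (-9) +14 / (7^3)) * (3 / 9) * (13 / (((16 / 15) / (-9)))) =49465 / 3136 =15.77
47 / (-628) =-47 / 628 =-0.07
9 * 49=441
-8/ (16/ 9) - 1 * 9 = -27/ 2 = -13.50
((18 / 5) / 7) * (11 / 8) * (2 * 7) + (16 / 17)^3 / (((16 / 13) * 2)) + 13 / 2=411186 / 24565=16.74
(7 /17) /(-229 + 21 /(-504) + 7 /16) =-336 /186541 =-0.00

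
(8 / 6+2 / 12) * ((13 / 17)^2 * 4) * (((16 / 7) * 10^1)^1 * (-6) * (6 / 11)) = -5840640 / 22253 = -262.47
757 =757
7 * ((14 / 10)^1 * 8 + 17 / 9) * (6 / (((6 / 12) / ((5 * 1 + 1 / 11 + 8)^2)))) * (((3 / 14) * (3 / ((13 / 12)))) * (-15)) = -2638116864 / 1573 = -1677124.52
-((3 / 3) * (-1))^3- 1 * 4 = -3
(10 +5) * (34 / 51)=10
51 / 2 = 25.50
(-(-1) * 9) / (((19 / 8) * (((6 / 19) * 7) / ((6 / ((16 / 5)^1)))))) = 45 / 14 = 3.21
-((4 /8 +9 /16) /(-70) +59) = -66063 /1120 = -58.98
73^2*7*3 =111909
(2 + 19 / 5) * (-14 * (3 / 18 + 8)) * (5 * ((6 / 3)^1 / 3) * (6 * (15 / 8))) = -49735 / 2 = -24867.50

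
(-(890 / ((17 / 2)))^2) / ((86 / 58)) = -91883600 / 12427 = -7393.87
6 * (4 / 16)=3 / 2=1.50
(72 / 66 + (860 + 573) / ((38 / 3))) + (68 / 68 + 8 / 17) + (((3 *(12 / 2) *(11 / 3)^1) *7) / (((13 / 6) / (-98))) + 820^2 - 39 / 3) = 60194066245 / 92378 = 651606.08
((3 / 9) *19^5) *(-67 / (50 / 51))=-2820276761 / 50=-56405535.22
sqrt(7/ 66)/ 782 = sqrt(462)/ 51612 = 0.00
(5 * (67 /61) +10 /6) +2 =1676 /183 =9.16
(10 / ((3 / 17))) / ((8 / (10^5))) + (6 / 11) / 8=93500009 / 132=708333.40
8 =8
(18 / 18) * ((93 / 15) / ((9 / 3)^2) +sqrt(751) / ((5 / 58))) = 31 / 45 +58 * sqrt(751) / 5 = 318.58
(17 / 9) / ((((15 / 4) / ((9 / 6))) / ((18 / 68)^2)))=9 / 170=0.05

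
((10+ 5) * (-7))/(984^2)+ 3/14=483883/2259264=0.21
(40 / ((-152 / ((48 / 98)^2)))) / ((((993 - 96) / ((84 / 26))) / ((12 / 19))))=-69120 / 481300001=-0.00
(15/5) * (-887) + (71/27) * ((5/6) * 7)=-428597/162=-2645.66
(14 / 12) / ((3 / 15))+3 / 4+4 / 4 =91 / 12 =7.58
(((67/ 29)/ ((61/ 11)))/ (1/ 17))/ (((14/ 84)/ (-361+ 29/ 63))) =-569167412/ 37149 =-15321.20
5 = 5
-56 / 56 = -1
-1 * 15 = -15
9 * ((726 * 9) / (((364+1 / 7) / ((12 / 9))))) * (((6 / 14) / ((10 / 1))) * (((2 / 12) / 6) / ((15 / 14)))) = 15246 / 63725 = 0.24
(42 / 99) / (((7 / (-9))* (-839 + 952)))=-6 / 1243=-0.00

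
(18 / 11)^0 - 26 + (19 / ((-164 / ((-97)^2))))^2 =31958398041 / 26896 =1188221.22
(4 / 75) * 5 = 4 / 15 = 0.27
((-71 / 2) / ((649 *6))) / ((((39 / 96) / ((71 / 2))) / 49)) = -988036 / 25311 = -39.04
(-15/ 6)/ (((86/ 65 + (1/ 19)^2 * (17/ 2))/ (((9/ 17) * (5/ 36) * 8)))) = -1173250/ 1074349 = -1.09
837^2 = 700569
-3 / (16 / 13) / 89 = -39 / 1424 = -0.03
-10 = -10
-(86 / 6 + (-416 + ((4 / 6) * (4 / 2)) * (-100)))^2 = -286225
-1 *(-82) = 82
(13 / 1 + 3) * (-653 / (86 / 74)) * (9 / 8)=-434898 / 43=-10113.91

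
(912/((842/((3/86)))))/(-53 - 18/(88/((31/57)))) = -571824/803791303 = -0.00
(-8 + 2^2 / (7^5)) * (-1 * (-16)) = -2151232 / 16807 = -128.00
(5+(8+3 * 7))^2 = 1156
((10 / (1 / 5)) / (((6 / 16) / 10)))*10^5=400000000 / 3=133333333.33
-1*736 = -736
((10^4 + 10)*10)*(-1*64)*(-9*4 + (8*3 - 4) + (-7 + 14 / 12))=419619200 / 3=139873066.67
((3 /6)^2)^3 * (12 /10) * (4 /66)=1 /880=0.00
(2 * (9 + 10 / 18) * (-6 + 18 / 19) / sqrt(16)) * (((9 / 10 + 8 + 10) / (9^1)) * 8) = -405.56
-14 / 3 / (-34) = 7 / 51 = 0.14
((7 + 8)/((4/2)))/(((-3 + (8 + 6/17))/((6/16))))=765/1456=0.53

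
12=12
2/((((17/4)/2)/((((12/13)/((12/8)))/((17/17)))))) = 128/221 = 0.58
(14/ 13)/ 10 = 7/ 65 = 0.11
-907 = -907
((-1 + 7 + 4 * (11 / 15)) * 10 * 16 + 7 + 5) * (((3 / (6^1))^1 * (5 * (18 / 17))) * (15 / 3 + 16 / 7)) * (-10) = -1945800 / 7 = -277971.43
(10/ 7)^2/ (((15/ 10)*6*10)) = 10/ 441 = 0.02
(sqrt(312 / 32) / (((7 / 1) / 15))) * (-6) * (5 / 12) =-75 * sqrt(39) / 28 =-16.73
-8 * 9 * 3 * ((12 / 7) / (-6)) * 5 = 2160 / 7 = 308.57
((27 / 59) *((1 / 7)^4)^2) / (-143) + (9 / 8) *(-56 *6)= -378.00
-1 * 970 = -970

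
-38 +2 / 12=-227 / 6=-37.83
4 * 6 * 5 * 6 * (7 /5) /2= 504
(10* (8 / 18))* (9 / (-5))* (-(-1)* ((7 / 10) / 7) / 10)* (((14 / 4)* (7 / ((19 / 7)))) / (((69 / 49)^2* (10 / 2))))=-823543 / 11307375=-0.07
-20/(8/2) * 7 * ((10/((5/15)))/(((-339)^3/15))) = 0.00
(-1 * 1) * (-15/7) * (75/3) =375/7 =53.57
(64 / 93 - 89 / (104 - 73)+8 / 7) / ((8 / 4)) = -677 / 1302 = -0.52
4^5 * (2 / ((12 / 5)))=2560 / 3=853.33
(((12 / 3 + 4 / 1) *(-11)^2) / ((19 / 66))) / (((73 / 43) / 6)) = 16483104 / 1387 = 11884.00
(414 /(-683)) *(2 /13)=-828 /8879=-0.09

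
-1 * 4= -4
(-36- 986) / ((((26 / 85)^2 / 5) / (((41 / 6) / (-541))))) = 756854875 / 1097148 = 689.84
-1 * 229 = -229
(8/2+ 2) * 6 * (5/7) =180/7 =25.71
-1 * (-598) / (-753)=-598 / 753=-0.79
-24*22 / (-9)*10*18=10560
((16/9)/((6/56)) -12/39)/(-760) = -1429/66690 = -0.02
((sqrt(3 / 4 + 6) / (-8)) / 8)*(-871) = 2613*sqrt(3) / 128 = 35.36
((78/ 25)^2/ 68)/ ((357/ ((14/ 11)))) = 1014/ 1986875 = 0.00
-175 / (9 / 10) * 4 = -7000 / 9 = -777.78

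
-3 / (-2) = 3 / 2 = 1.50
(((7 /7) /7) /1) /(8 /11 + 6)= 11 /518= 0.02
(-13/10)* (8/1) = -52/5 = -10.40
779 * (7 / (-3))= -5453 / 3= -1817.67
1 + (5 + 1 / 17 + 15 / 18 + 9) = 1621 / 102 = 15.89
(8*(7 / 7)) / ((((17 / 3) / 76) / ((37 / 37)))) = 1824 / 17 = 107.29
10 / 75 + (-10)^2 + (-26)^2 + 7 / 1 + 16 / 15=3921 / 5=784.20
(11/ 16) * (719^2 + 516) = 5692247/ 16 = 355765.44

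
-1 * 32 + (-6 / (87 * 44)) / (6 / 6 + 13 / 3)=-32.00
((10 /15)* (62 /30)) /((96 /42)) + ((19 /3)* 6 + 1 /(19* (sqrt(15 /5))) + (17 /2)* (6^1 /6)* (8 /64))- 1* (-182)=sqrt(3) /57 + 159599 /720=221.70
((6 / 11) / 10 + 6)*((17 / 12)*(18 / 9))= 1887 / 110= 17.15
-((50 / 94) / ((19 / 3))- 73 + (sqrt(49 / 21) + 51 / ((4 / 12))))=-71515 / 893- sqrt(21) / 3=-81.61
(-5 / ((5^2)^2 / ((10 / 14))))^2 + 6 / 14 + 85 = 2616251 / 30625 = 85.43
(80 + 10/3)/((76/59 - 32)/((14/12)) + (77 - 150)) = -103250/123063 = -0.84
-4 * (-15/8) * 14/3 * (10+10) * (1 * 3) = 2100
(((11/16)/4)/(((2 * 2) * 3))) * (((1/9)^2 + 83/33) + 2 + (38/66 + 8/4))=6329/62208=0.10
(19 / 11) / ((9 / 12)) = 76 / 33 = 2.30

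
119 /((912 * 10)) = 119 /9120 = 0.01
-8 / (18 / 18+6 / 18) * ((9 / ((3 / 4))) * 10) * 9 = -6480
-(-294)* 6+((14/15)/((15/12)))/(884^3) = 11424222482407/6476316600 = 1764.00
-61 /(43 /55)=-3355 /43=-78.02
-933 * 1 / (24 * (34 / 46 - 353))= 7153 / 64816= 0.11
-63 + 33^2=1026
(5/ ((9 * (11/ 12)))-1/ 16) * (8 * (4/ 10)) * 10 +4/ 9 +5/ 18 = 3587/ 198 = 18.12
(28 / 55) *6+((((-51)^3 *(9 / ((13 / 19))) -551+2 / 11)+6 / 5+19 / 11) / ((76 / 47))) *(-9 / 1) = 505161087 / 52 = 9714636.29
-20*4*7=-560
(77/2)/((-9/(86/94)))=-3.91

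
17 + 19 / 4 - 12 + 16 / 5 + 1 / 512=33157 / 2560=12.95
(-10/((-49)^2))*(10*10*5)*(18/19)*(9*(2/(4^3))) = -0.55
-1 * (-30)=30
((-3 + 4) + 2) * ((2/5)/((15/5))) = 2/5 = 0.40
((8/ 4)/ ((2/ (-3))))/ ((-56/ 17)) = 51/ 56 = 0.91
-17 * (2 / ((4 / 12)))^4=-22032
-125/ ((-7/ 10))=1250/ 7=178.57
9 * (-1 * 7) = -63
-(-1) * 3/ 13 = 3/ 13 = 0.23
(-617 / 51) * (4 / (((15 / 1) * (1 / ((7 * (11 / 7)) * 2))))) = -54296 / 765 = -70.98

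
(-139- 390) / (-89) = 529 / 89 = 5.94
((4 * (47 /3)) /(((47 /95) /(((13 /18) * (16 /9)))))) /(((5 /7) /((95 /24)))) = 901.26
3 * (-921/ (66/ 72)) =-3014.18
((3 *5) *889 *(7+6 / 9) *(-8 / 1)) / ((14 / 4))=-233680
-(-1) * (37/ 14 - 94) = -1279/ 14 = -91.36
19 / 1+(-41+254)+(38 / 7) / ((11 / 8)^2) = 198936 / 847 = 234.87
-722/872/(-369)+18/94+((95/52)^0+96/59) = 1258470397/446131332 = 2.82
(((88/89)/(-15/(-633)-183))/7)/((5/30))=-6963/1503299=-0.00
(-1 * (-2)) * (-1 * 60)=-120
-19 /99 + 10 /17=667 /1683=0.40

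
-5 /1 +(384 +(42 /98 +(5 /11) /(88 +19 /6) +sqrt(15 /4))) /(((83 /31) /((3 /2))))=93 * sqrt(15) /332 +1470893231 /6991754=211.46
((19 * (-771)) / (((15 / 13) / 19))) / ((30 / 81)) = -32564727 / 50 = -651294.54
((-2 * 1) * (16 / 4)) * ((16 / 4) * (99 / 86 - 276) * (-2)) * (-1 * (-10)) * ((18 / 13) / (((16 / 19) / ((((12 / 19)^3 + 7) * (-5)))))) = 2116310430600 / 201799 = 10487219.61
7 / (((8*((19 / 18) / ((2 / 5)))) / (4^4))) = 8064 / 95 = 84.88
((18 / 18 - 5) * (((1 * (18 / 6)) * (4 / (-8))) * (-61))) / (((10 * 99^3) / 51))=-1037 / 539055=-0.00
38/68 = 19/34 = 0.56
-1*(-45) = 45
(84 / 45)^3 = 21952 / 3375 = 6.50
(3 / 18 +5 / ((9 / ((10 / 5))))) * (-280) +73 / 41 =-356.00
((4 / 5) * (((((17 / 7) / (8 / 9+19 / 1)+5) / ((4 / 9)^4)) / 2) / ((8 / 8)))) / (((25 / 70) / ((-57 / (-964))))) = 1200092193 / 138044800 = 8.69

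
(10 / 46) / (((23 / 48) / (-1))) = -240 / 529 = -0.45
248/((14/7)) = 124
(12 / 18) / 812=1 / 1218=0.00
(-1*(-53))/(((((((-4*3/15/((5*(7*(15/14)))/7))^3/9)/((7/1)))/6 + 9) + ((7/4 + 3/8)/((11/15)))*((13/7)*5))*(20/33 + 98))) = 767004820312500/51240162969017417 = 0.01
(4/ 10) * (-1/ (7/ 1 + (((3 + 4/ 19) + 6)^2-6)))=-361/ 77465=-0.00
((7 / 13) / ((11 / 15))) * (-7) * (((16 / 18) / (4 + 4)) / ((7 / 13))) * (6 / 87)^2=-140 / 27753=-0.01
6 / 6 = 1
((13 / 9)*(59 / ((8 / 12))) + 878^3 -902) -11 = 676835366.83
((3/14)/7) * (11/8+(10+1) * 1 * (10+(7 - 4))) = 495/112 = 4.42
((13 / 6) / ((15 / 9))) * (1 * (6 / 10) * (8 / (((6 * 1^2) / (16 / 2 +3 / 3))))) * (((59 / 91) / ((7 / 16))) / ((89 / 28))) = 67968 / 15575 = 4.36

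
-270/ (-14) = 135/ 7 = 19.29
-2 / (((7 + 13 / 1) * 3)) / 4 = -1 / 120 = -0.01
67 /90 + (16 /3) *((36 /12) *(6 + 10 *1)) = 23107 /90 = 256.74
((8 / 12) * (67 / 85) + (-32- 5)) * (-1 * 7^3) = 3190243 / 255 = 12510.76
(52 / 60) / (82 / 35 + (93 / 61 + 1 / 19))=105469 / 477054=0.22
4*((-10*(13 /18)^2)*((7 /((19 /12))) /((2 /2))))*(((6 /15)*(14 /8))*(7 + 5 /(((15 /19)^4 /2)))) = -10981169108 /5194125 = -2114.15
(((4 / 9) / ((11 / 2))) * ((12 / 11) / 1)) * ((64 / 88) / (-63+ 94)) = 256 / 123783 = 0.00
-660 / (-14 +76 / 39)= 2574 / 47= 54.77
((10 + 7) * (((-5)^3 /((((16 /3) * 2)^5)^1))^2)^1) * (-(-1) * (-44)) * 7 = -1207736578125 /281474976710656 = -0.00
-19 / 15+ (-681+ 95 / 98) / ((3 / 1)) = -335077 / 1470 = -227.94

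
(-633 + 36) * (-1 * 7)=4179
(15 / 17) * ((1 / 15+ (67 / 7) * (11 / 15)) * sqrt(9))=2232 / 119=18.76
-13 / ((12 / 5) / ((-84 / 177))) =455 / 177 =2.57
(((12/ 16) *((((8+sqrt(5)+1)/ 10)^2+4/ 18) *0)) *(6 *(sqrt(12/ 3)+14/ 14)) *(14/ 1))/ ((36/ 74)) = 0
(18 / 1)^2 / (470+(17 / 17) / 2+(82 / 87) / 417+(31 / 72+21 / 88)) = 517193424 / 752119681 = 0.69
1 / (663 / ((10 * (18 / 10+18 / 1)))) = 66 / 221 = 0.30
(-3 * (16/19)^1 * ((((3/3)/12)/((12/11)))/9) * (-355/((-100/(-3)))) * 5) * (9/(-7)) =-781/532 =-1.47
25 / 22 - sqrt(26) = 25 / 22 - sqrt(26) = -3.96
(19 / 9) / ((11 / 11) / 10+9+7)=190 / 1449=0.13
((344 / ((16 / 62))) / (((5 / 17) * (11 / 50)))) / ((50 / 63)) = 1427643 / 55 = 25957.15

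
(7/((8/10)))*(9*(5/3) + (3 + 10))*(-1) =-245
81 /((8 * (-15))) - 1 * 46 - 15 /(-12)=-1817 /40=-45.42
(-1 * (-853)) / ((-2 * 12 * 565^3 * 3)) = -853 / 12986073000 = -0.00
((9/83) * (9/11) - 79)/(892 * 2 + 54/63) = -252161/5703511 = -0.04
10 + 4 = 14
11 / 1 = 11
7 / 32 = 0.22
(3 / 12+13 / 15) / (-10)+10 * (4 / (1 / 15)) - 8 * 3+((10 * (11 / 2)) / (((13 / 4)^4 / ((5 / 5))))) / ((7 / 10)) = 69165856091 / 119956200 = 576.59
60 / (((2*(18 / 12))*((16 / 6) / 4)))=30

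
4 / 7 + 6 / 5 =1.77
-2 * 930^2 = -1729800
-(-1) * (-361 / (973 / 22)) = -7942 / 973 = -8.16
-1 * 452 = -452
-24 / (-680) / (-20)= -3 / 1700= -0.00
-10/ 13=-0.77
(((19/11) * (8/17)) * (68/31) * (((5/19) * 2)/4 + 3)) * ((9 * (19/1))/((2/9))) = 4296.56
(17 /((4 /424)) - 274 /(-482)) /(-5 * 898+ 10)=-434419 /1079680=-0.40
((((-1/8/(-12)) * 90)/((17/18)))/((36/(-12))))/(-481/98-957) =2205/6410156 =0.00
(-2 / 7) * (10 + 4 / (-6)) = -8 / 3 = -2.67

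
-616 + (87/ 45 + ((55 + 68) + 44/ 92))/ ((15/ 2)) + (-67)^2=20129309/ 5175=3889.72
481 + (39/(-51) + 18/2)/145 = 237161/493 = 481.06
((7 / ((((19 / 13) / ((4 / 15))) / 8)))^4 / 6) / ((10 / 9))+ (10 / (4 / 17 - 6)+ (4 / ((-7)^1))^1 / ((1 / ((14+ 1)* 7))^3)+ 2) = -355532485353972809 / 538795884375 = -659864.89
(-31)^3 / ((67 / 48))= -1429968 / 67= -21342.81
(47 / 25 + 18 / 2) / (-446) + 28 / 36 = 37801 / 50175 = 0.75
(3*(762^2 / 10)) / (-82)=-2124.31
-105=-105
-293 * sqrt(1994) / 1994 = -6.56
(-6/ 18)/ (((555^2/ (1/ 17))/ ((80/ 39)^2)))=-256/ 955752291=-0.00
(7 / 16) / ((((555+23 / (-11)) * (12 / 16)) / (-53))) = -4081 / 72984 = -0.06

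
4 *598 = 2392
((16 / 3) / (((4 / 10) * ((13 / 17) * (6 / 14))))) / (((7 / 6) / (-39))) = -1360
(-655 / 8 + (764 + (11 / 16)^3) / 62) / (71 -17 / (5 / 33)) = 88308225 / 52314112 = 1.69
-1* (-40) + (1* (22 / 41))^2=67724 / 1681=40.29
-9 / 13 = -0.69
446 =446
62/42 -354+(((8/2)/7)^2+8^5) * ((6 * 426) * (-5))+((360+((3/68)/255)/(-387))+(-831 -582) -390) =-418781008.59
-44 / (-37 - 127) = 11 / 41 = 0.27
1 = 1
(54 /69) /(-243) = -0.00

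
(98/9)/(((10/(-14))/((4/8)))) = -343/45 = -7.62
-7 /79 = -0.09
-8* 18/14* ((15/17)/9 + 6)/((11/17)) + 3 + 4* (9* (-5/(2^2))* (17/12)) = -48567/308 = -157.69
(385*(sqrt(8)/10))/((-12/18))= -231*sqrt(2)/2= -163.34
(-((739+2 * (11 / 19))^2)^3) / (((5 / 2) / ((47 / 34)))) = -363551313864215149056367823 / 3998899885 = -90912832108627582.97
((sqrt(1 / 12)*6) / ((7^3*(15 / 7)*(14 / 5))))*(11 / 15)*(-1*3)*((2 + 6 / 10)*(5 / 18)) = -143*sqrt(3) / 185220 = -0.00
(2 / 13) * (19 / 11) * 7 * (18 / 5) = 4788 / 715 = 6.70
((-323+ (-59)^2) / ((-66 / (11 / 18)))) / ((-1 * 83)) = 1579 / 4482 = 0.35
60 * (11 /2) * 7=2310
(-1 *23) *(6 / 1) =-138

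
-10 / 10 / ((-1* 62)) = 1 / 62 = 0.02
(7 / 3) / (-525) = -1 / 225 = -0.00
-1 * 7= -7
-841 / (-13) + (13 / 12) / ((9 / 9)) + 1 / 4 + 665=28510 / 39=731.03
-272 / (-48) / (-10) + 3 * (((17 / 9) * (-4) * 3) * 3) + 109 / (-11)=-70777 / 330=-214.48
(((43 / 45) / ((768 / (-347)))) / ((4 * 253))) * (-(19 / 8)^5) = 36945873179 / 1146051624960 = 0.03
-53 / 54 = -0.98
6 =6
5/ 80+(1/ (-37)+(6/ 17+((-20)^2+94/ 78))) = 157623859/ 392496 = 401.59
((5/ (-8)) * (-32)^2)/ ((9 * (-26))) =320/ 117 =2.74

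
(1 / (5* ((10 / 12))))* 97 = 582 / 25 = 23.28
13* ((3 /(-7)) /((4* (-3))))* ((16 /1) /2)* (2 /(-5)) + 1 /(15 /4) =-128 /105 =-1.22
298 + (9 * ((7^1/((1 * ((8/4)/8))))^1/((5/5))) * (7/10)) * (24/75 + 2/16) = 188249/500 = 376.50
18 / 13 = 1.38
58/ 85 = 0.68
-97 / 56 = -1.73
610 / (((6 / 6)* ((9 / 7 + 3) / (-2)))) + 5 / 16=-284.35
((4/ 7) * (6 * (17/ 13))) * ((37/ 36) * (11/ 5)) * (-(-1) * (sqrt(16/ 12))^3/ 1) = 110704 * sqrt(3)/ 12285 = 15.61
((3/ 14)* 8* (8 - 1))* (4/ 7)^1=48/ 7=6.86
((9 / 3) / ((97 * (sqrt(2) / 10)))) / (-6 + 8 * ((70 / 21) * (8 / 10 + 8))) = 45 * sqrt(2) / 66542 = 0.00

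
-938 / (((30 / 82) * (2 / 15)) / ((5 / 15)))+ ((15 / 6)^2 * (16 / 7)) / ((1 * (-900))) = -403810 / 63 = -6409.68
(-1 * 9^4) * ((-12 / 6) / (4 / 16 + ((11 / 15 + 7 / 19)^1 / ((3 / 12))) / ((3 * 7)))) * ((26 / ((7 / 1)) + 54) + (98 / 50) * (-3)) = 81416288808 / 55045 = 1479086.00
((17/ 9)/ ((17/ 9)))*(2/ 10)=1/ 5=0.20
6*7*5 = 210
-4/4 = -1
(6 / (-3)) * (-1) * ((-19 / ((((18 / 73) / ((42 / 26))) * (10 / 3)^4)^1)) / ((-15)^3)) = 0.00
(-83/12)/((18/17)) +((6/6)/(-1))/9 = -1435/216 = -6.64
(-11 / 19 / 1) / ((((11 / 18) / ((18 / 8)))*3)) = -27 / 38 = -0.71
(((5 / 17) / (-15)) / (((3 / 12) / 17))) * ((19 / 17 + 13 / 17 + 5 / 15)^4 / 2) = -326094722 / 20295603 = -16.07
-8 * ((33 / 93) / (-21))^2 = -968 / 423801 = -0.00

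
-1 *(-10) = 10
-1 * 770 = -770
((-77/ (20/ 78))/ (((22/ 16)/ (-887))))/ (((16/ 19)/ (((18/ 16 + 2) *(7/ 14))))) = 359442.89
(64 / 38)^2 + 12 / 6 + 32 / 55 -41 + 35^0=-686618 / 19855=-34.58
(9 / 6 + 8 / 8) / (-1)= -5 / 2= -2.50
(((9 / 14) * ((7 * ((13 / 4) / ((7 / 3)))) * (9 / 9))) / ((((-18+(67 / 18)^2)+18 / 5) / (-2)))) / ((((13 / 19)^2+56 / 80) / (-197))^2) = 71896706412979500 / 109917273109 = 654098.34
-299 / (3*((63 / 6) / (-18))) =1196 / 7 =170.86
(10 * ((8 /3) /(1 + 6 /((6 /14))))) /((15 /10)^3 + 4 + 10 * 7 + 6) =128 /6003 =0.02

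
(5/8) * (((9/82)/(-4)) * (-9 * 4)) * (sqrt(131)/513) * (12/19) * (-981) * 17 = -145.08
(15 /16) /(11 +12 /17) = 255 /3184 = 0.08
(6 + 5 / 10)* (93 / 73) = 1209 / 146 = 8.28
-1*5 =-5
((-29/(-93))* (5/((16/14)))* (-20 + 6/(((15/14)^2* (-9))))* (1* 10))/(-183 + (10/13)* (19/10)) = 9165247/5925960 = 1.55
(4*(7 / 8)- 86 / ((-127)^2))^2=12708278361 / 1040578564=12.21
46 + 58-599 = -495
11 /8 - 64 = -501 /8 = -62.62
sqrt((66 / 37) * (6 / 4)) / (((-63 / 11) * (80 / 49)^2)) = -0.11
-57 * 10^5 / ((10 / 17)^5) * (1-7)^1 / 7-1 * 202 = 485589680 / 7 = 69369954.29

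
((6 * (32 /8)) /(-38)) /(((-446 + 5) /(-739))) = -2956 /2793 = -1.06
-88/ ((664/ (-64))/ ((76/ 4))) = 161.16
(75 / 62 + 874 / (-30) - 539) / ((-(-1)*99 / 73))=-38488447 / 92070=-418.03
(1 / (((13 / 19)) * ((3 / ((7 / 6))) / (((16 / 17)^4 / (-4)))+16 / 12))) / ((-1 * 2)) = 1634304 / 26333983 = 0.06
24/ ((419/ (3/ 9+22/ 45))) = 296/ 6285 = 0.05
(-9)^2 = 81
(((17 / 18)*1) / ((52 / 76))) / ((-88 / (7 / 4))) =-2261 / 82368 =-0.03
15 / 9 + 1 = 2.67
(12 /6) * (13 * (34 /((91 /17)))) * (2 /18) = 1156 /63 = 18.35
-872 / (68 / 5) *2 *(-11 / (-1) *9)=-215820 / 17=-12695.29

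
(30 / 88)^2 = 225 / 1936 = 0.12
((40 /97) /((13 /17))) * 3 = 2040 /1261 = 1.62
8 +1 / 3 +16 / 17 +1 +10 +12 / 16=4289 / 204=21.02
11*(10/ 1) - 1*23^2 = -419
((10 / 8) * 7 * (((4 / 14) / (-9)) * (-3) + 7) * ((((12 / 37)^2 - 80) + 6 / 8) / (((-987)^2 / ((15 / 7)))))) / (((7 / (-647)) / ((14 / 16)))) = 1044519274775 / 1194939075456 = 0.87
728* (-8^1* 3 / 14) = -1248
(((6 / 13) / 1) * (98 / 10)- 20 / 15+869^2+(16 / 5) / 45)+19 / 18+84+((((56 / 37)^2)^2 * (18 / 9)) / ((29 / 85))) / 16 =80044399695409723 / 105983804550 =755251.24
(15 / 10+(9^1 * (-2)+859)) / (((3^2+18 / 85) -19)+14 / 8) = -286450 / 2733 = -104.81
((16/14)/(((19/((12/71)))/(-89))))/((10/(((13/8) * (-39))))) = 270738/47215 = 5.73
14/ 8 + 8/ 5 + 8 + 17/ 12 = 383/ 30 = 12.77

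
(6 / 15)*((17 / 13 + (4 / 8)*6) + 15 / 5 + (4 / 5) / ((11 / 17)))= 12218 / 3575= 3.42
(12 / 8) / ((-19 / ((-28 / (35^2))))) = 6 / 3325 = 0.00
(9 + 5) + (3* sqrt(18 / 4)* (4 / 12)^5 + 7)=sqrt(2) / 54 + 21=21.03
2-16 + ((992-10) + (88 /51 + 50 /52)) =1287131 /1326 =970.69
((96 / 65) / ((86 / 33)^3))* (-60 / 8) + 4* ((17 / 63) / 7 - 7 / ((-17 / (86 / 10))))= 530525995694 / 38744158635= 13.69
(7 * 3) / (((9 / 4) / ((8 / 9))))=224 / 27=8.30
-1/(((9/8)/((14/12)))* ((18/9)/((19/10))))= -133/135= -0.99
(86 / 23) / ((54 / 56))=2408 / 621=3.88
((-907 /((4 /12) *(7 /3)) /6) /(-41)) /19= 2721 /10906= 0.25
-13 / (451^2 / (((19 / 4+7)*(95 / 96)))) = -58045 / 78105984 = -0.00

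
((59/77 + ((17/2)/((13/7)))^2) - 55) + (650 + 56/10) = 161963561/260260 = 622.31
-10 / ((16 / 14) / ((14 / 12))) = -245 / 24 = -10.21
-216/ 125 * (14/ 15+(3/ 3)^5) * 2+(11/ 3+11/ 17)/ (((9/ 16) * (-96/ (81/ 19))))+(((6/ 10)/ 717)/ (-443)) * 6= -150091265696/ 21373919375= -7.02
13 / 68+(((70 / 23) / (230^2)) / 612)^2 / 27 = 0.19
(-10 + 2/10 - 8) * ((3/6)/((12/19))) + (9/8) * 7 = -373/60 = -6.22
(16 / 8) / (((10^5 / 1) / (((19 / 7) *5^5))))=19 / 112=0.17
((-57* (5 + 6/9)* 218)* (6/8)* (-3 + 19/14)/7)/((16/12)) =7287849/784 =9295.73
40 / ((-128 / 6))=-15 / 8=-1.88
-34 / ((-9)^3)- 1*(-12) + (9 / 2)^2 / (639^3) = 12572697689 / 1043668476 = 12.05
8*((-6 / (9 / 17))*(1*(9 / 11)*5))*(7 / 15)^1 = -1904 / 11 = -173.09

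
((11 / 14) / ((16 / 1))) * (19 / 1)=209 / 224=0.93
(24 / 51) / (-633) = -8 / 10761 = -0.00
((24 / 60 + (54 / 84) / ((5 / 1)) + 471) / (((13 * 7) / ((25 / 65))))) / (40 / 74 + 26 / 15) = 1409145 / 1607788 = 0.88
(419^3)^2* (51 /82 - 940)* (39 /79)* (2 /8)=-16255600021149467860011 /25912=-627338685595456462.64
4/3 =1.33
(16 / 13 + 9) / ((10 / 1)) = 133 / 130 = 1.02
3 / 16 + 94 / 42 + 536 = 180911 / 336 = 538.43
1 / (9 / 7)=7 / 9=0.78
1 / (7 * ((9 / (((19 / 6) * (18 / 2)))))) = 19 / 42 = 0.45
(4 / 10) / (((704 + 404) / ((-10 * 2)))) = -2 / 277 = -0.01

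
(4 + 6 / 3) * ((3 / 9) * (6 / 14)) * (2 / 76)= 0.02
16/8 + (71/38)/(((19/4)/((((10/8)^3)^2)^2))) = 23390559351/3028287488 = 7.72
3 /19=0.16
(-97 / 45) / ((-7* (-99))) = -97 / 31185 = -0.00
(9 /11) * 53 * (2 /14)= 477 /77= 6.19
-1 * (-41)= 41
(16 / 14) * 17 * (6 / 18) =136 / 21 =6.48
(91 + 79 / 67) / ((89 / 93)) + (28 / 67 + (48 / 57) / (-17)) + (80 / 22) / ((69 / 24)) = 47732619796 / 487290397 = 97.96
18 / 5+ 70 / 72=823 / 180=4.57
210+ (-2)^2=214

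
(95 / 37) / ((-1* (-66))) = 95 / 2442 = 0.04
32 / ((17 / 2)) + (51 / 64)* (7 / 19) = 83893 / 20672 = 4.06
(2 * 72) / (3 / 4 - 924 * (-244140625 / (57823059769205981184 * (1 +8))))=567717314097658724352 / 2956861012634290231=192.00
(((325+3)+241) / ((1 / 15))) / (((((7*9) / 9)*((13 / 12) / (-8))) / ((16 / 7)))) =-13109760 / 637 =-20580.47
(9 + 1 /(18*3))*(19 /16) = 9253 /864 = 10.71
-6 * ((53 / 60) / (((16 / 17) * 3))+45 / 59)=-182759 / 28320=-6.45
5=5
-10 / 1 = -10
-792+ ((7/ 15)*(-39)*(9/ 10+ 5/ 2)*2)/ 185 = -3666094/ 4625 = -792.67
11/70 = 0.16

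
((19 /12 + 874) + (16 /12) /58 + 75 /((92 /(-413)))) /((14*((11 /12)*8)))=539191 /102718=5.25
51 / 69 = 17 / 23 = 0.74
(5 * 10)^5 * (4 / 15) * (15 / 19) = 65789473.68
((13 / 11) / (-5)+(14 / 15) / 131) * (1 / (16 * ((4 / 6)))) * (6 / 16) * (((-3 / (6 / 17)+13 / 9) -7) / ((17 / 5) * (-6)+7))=-113965 / 13481472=-0.01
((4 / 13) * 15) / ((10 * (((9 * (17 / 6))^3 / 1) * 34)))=8 / 9771957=0.00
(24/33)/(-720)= -1/990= -0.00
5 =5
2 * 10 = 20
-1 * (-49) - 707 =-658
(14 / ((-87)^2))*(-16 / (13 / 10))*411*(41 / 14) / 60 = -0.46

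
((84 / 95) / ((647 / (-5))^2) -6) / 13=-0.46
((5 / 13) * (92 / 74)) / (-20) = -23 / 962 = -0.02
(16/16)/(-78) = -1/78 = -0.01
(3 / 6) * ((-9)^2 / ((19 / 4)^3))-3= -17985 / 6859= -2.62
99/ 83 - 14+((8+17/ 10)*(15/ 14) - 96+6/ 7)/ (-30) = -33141/ 3320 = -9.98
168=168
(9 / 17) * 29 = 261 / 17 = 15.35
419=419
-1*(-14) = 14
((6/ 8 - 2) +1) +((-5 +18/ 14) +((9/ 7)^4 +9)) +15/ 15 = 84211/ 9604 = 8.77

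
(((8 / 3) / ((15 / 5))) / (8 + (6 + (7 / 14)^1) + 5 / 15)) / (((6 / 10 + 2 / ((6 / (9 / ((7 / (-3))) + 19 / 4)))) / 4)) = 8960 / 33553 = 0.27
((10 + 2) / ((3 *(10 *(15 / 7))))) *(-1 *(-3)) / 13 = 14 / 325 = 0.04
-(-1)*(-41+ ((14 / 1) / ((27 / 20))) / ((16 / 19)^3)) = -326719 / 13824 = -23.63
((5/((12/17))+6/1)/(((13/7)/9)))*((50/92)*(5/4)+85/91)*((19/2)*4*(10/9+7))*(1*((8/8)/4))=1960919795/248768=7882.52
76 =76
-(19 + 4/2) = -21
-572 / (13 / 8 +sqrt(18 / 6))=59488 / 23-36608*sqrt(3) / 23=-170.39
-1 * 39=-39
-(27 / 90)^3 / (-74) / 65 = 27 / 4810000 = 0.00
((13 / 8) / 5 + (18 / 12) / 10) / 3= 19 / 120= 0.16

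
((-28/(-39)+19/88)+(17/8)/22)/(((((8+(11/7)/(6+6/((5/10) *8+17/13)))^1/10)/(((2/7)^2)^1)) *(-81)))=-263630/208680381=-0.00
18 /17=1.06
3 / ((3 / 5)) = 5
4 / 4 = 1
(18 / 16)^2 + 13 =913 / 64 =14.27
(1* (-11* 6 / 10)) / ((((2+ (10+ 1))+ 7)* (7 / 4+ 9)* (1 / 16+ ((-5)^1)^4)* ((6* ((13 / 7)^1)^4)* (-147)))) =4312 / 921184359225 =0.00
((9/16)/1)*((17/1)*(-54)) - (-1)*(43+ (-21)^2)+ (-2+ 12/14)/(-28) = -12675/392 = -32.33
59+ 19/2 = 137/2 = 68.50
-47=-47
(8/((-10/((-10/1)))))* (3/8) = 3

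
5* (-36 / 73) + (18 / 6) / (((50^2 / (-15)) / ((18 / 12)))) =-181971 / 73000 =-2.49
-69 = -69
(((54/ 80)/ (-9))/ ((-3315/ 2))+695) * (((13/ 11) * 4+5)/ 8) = 1643466607/ 1944800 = 845.06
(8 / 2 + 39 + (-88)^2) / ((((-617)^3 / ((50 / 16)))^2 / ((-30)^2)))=1095046875 / 882736260944364304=0.00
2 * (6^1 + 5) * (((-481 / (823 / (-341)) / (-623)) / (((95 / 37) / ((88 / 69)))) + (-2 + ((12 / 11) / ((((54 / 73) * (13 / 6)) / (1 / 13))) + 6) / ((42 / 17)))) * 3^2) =10903888416346 / 189332874185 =57.59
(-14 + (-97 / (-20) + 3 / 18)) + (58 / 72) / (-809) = -654149 / 72810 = -8.98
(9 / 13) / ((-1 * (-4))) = 9 / 52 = 0.17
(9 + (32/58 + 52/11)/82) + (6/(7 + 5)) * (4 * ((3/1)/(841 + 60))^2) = 96241679375/10617545279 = 9.06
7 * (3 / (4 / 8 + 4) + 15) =329 / 3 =109.67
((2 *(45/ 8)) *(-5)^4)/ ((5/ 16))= 22500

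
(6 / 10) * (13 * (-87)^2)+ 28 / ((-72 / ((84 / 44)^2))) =71434507 / 1210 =59036.78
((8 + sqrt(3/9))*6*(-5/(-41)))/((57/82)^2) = 1640*sqrt(3)/3249 + 13120/1083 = 12.99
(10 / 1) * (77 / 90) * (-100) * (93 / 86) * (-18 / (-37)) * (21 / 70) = -135.03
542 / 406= 271 / 203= 1.33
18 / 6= 3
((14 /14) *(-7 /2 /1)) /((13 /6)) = -21 /13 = -1.62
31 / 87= 0.36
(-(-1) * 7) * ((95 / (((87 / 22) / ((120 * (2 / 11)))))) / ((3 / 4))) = 425600 / 87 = 4891.95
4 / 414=2 / 207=0.01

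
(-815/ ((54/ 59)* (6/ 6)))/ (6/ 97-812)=4664245/ 4252932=1.10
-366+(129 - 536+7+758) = -8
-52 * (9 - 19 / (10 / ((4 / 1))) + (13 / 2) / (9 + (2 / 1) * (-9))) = -1586 / 45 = -35.24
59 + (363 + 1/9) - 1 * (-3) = 3826/9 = 425.11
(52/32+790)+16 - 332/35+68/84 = 671117/840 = 798.95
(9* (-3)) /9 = -3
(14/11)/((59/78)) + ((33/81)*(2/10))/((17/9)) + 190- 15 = 29247224/165495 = 176.73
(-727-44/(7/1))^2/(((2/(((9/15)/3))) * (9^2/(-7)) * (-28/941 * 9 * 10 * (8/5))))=2754797261/2540160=1084.50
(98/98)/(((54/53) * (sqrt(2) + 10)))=265/2646 - 53 * sqrt(2)/5292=0.09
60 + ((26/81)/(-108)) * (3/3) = 262427/4374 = 60.00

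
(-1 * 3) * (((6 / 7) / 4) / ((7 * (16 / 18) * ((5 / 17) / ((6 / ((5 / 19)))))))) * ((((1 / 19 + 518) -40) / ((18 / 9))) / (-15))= 12507291 / 98000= 127.63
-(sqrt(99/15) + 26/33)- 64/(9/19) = -13454/99- sqrt(165)/5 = -138.47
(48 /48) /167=1 /167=0.01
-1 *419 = -419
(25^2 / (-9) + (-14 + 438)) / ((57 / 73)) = 232943 / 513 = 454.08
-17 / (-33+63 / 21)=17 / 30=0.57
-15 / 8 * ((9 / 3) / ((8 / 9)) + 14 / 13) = -6945 / 832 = -8.35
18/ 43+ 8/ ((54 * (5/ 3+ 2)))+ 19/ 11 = 2.19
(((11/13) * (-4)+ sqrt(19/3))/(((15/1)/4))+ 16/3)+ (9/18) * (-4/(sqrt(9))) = 4 * sqrt(57)/45+ 734/195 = 4.44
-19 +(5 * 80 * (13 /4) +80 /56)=8977 /7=1282.43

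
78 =78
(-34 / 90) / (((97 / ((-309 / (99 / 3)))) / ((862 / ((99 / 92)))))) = 138861304 / 4753485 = 29.21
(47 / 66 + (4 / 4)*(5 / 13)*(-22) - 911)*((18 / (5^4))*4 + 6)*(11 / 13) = -38626063 / 8125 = -4753.98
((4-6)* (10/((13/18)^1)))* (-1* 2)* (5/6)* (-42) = -25200/13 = -1938.46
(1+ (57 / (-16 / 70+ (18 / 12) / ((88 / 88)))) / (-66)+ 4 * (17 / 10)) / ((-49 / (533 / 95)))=-0.82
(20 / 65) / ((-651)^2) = 4 / 5509413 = 0.00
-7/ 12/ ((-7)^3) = 1/ 588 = 0.00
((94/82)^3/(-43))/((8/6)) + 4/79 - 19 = -17770660815/936498548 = -18.98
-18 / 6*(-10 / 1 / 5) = 6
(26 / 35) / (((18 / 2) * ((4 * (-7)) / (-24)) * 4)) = 13 / 735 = 0.02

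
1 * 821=821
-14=-14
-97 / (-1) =97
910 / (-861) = -130 / 123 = -1.06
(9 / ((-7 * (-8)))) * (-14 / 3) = -3 / 4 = -0.75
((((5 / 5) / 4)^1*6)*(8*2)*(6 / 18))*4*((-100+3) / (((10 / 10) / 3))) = -9312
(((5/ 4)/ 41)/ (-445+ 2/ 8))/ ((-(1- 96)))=-1/ 1385841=-0.00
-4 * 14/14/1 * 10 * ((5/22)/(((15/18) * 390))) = -4/143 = -0.03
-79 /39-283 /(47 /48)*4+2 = -2119151 /1833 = -1156.11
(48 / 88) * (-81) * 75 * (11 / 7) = -36450 / 7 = -5207.14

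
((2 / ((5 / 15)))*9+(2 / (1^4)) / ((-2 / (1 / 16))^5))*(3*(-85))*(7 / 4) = -1617155848455 / 67108864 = -24097.50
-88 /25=-3.52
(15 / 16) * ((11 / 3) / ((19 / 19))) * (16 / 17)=55 / 17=3.24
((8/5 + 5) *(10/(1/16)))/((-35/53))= -55968/35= -1599.09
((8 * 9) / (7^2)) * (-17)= -1224 / 49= -24.98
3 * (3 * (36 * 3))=972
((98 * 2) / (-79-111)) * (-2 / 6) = 98 / 285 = 0.34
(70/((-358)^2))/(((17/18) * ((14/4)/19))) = 1710/544697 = 0.00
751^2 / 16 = 564001 / 16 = 35250.06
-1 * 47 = -47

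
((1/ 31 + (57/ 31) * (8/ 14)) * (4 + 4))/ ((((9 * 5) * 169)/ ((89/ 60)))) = 8366/ 4950855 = 0.00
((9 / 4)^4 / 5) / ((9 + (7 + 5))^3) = 243 / 439040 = 0.00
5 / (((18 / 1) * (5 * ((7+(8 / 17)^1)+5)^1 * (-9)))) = -17 / 34344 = -0.00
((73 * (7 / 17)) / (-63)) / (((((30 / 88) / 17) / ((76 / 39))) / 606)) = -49310624 / 1755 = -28097.22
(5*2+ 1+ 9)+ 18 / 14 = 149 / 7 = 21.29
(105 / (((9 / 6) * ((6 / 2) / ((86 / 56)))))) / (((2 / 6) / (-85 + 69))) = -1720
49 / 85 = 0.58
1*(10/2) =5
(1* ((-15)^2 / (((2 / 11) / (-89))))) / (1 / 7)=-1541925 / 2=-770962.50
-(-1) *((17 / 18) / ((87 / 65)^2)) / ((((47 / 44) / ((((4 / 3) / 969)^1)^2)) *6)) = 0.00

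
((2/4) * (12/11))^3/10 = 108/6655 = 0.02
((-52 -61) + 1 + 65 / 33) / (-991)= 3631 / 32703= 0.11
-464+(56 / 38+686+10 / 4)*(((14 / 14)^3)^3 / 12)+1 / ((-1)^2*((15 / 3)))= -926369 / 2280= -406.30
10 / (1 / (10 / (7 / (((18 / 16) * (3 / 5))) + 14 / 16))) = 21600 / 2429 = 8.89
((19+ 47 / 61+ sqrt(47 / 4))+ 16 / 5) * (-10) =-14012 / 61 - 5 * sqrt(47) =-263.98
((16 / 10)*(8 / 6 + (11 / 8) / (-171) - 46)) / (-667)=12223 / 114057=0.11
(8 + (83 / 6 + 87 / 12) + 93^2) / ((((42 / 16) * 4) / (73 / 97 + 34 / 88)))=46019087 / 48888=941.32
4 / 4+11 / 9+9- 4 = 65 / 9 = 7.22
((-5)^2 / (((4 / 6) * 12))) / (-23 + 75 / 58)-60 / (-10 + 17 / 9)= 2666515 / 367628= 7.25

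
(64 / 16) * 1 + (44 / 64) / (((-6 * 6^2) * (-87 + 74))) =179723 / 44928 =4.00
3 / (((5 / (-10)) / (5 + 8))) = -78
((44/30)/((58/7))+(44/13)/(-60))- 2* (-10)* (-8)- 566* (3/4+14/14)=-13010791/11310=-1150.38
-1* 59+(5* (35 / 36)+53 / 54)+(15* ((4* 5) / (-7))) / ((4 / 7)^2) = -4979 / 27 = -184.41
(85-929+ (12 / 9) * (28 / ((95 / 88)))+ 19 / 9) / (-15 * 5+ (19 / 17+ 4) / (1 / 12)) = 11734199 / 197505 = 59.41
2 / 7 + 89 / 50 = 723 / 350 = 2.07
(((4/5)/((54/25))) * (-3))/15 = -2/27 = -0.07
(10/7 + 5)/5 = 9/7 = 1.29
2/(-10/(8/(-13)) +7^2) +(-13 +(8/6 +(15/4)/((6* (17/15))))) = -393457/35496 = -11.08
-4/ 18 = -0.22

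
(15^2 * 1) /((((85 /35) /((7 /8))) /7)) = 77175 /136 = 567.46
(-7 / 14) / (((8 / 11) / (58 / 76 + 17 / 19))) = -1.14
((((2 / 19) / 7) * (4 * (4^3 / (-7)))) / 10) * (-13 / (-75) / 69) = -3328 / 24089625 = -0.00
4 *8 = 32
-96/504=-4/21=-0.19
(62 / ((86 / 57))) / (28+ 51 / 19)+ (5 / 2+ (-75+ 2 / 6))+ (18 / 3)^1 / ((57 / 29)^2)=-1253853121 / 18099818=-69.27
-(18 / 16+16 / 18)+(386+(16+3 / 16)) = 57625 / 144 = 400.17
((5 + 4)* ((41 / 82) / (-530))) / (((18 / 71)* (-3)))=71 / 6360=0.01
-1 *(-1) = 1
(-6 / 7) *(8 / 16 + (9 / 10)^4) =-34683 / 35000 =-0.99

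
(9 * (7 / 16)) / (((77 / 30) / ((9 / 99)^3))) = 135 / 117128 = 0.00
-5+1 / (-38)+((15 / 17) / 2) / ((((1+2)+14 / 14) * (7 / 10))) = -44033 / 9044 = -4.87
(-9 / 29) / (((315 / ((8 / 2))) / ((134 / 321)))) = -536 / 325815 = -0.00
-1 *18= -18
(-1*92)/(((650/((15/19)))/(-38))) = 276/65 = 4.25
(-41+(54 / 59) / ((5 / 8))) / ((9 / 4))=-46652 / 2655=-17.57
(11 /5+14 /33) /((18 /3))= 433 /990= 0.44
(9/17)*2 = 18/17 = 1.06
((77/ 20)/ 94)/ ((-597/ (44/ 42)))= -121/ 1683540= -0.00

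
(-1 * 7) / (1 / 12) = -84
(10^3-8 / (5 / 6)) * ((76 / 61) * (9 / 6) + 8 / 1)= 2981104 / 305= 9774.11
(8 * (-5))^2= 1600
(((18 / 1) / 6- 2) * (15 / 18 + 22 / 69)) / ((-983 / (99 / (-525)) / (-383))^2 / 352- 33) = -1490095026288 / 41997940938553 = -0.04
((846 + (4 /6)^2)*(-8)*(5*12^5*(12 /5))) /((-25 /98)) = 1981536141312 /25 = 79261445652.48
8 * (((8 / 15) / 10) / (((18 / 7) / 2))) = 224 / 675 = 0.33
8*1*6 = 48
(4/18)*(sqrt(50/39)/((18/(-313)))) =-1565*sqrt(78)/3159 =-4.38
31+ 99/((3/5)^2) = 306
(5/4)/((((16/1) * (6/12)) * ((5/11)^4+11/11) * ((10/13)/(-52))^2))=418161601/610640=684.79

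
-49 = -49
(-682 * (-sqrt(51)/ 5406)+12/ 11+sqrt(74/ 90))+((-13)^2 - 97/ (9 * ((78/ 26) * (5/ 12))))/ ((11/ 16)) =341 * sqrt(51)/ 2703+sqrt(185)/ 15+116012/ 495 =236.18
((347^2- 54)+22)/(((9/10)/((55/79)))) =66207350/711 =93118.64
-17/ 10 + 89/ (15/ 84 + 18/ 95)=26413/ 110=240.12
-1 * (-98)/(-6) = -49/3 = -16.33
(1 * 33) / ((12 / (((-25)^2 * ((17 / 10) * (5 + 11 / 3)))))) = 303875 / 12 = 25322.92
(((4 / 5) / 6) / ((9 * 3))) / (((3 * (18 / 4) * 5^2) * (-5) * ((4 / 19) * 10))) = -19 / 13668750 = -0.00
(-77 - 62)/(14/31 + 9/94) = -405046/1595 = -253.95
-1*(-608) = 608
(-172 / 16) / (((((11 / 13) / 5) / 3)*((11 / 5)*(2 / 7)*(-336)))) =13975 / 15488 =0.90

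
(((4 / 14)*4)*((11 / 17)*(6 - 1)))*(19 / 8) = 1045 / 119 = 8.78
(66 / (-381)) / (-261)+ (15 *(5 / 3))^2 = 20716897 / 33147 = 625.00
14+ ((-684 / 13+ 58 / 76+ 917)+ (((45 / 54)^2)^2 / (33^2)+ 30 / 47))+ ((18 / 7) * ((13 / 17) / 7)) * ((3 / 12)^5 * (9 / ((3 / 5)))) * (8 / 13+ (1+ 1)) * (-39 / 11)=11300618657769989 / 12845285316864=879.75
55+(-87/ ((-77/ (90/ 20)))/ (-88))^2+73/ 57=589205652505/ 10468432128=56.28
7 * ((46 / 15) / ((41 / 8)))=2576 / 615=4.19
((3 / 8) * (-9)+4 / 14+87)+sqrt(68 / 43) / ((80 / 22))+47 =11 * sqrt(731) / 860+7331 / 56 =131.26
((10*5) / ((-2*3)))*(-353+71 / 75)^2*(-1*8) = 5577369728 / 675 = 8262769.97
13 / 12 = 1.08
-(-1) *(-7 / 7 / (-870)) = 1 / 870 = 0.00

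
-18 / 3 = -6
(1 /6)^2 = 0.03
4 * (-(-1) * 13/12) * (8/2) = 52/3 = 17.33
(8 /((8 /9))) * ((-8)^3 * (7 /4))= -8064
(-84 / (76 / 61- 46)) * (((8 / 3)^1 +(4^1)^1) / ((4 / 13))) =122 / 3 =40.67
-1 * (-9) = 9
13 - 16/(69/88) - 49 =-3892/69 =-56.41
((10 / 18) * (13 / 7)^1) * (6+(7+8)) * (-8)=-520 / 3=-173.33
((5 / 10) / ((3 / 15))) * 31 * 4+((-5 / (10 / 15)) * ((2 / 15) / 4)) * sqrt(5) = 310-sqrt(5) / 4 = 309.44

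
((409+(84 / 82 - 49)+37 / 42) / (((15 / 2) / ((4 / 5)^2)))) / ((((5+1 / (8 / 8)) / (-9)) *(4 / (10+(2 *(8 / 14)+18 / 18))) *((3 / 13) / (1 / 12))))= -137727421 / 2712150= -50.78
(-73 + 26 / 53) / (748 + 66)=-3843 / 43142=-0.09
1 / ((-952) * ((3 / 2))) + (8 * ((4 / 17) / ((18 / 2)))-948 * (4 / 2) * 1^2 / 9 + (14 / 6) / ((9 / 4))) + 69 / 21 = -206.14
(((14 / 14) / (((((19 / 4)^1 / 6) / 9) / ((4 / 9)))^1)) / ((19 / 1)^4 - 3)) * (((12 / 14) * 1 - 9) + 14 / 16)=-2442 / 8666147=-0.00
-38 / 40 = -19 / 20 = -0.95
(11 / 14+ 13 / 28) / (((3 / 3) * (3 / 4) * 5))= 1 / 3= 0.33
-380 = -380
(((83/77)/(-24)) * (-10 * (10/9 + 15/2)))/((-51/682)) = -1994075/38556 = -51.72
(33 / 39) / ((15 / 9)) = 33 / 65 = 0.51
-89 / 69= -1.29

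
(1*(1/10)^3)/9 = 1/9000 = 0.00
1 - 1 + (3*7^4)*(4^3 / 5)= 92198.40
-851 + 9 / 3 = -848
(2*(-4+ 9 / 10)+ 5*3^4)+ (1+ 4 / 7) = 14013 / 35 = 400.37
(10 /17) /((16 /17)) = 5 /8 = 0.62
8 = 8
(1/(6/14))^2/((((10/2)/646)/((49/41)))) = 1551046/1845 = 840.68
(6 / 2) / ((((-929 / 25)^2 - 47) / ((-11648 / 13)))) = -840000 / 416833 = -2.02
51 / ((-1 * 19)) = -51 / 19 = -2.68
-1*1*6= -6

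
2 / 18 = 1 / 9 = 0.11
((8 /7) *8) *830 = 53120 /7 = 7588.57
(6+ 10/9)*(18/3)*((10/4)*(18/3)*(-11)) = -7040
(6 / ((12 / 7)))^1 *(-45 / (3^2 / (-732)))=12810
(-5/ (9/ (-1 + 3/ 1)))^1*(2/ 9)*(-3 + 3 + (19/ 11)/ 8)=-95/ 1782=-0.05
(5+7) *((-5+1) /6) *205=-1640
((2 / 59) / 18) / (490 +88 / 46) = 23 / 6007734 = 0.00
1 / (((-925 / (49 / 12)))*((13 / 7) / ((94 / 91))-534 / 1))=2303 / 277649850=0.00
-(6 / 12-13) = 25 / 2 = 12.50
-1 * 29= -29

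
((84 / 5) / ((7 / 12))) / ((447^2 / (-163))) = -2608 / 111005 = -0.02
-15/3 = -5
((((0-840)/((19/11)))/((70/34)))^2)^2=405705964916736/130321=3113128083.09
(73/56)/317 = 73/17752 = 0.00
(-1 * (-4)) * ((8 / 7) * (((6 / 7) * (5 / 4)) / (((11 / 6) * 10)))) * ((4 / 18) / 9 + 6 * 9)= 70016 / 4851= 14.43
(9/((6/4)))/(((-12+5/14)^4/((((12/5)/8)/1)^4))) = 1166886/441194850625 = 0.00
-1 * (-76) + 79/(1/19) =1577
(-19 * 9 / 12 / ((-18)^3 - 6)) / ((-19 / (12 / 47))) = -3 / 91462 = -0.00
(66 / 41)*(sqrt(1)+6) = 462 / 41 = 11.27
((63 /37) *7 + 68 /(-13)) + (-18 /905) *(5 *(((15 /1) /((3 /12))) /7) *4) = 1998019 /609427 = 3.28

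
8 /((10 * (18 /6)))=4 /15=0.27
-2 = -2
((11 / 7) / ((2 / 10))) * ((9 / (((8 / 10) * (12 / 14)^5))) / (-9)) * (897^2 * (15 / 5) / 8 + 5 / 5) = -6405104.27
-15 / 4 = -3.75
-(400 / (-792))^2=-2500 / 9801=-0.26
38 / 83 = 0.46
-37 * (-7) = 259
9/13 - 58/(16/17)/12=-5545/1248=-4.44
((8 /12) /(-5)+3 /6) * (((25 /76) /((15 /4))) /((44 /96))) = 4 /57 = 0.07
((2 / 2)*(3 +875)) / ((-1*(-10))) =439 / 5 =87.80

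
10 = 10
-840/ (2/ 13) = -5460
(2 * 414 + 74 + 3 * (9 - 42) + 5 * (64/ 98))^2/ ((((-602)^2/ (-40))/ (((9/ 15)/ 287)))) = -9364818294/ 62431971287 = -0.15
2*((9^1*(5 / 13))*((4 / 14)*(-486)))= -87480 / 91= -961.32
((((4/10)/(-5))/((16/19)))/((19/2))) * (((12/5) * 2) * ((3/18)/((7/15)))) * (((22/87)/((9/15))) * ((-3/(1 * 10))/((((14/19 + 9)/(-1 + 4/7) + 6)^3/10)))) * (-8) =32593968/878506024655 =0.00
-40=-40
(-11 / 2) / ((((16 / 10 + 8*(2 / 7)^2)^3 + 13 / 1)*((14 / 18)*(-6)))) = 0.05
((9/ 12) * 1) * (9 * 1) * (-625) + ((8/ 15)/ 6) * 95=-151571/ 36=-4210.31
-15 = -15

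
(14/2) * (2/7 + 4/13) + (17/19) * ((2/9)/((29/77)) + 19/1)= 1397759/64467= 21.68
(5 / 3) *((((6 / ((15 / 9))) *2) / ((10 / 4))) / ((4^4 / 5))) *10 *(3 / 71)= 45 / 1136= 0.04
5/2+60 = 125/2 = 62.50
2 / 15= 0.13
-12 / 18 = -2 / 3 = -0.67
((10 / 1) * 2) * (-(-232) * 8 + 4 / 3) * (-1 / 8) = -13930 / 3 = -4643.33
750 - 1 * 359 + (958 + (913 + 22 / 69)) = 156100 / 69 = 2262.32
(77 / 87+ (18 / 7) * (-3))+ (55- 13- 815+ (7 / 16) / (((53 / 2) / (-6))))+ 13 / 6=-33471749 / 43036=-777.76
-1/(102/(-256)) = 128/51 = 2.51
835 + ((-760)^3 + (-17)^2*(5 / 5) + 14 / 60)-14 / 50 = -65846231407 / 150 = -438974876.05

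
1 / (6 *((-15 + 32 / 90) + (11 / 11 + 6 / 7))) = -105 / 8056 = -0.01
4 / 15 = 0.27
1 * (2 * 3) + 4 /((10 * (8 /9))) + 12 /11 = 1659 /220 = 7.54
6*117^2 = 82134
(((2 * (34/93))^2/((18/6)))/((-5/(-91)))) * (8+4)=38.92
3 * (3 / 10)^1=9 / 10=0.90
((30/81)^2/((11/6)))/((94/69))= 2300/41877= 0.05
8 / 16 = 1 / 2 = 0.50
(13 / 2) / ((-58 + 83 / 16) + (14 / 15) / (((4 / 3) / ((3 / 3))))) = -520 / 4169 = -0.12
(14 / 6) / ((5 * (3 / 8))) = 56 / 45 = 1.24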